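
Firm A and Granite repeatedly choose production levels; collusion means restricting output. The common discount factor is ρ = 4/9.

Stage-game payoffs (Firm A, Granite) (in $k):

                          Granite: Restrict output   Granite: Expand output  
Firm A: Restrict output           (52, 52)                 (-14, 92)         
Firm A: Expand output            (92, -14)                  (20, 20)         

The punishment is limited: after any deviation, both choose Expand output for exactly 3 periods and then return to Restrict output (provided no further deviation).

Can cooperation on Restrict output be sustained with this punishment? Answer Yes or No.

No

IC: ρ+…+ρ^3 ≥ (92−52)/(52−20) = 5/4.
At ρ = 4/9: partial sum = 0.7298 < 1.2500. Cooperation not sustainable.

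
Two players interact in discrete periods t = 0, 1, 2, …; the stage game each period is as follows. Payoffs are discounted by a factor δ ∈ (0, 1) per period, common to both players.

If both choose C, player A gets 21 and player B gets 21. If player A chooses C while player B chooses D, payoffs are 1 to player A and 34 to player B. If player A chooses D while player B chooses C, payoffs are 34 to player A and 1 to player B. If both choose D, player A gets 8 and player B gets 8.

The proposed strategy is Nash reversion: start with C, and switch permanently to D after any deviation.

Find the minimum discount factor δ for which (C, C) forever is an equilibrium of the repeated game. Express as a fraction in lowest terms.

1/2

Under grim trigger the critical discount factor is (T−C)/(T−P) with T = 34, C = 21, P = 8.
δ* = (34−21)/(34−8) = 13/26 = 1/2.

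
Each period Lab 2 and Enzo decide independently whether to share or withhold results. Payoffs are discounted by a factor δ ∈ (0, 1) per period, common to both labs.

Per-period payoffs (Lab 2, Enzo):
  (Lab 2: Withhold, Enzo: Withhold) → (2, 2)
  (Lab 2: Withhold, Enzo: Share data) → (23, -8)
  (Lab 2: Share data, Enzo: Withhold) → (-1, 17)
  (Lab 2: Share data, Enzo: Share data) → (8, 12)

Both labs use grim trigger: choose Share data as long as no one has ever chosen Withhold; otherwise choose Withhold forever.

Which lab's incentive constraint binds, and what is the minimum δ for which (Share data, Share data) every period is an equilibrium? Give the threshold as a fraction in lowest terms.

Lab 2; δ ≥ 5/7

Lab 2's threshold: (23−8)/(23−2) = 5/7.
Enzo's threshold: (17−12)/(17−2) = 1/3.
5/7 > 1/3, so Lab 2 binds and δ* = 5/7.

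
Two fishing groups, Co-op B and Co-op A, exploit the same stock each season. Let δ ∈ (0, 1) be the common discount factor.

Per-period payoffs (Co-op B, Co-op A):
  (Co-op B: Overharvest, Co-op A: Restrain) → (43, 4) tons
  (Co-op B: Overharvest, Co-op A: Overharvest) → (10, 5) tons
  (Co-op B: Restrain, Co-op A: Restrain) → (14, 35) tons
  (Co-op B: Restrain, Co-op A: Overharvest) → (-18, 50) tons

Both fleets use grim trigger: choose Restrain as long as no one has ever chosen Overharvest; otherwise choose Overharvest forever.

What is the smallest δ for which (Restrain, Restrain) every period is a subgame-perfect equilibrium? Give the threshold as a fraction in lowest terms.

29/33

Co-op B: cooperation gives 14 each period; deviation gives 43 once then 10 forever.
  14/(1−δ) ≥ 43 + 10δ/(1−δ) ⇒ δ ≥ 29/33.
Co-op A: cooperation gives 35 each period; deviation gives 50 once then 5 forever.
  δ ≥ 15/45 = 1/3.
Both must hold, so the binding constraint is Co-op B's: δ ≥ 29/33.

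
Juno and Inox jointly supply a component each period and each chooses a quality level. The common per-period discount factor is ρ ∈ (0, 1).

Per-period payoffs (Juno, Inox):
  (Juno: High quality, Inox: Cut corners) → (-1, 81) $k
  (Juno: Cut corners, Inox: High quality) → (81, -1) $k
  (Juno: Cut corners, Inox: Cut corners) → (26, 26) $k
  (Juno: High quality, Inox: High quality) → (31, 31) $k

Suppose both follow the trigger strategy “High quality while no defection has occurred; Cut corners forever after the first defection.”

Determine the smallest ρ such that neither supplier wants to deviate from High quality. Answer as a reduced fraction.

10/11

Cooperation forever yields 31 each period: 31/(1−ρ).
Deviating yields 81 once, then 26 forever: 81 + 26ρ/(1−ρ).
No profitable deviation requires 31/(1−ρ) ≥ 81 + 26ρ/(1−ρ).
Multiplying by (1−ρ): 31 ≥ 81(1−ρ) + 26ρ = 81 − 55ρ.
So 55ρ ≥ 50, i.e. ρ ≥ 50/55 = 10/11.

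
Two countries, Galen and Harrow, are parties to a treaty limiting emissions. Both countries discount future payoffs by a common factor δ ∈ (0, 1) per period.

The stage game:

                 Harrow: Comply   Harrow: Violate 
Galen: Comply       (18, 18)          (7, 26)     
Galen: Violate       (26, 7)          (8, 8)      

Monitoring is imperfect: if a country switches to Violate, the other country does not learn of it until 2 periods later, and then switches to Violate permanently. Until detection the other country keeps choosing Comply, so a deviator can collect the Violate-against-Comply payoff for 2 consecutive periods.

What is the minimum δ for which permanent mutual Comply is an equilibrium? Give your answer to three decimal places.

Deviating for the 2 undetected periods gains 26−18 = 8 per period over cooperation, then loses 18−8 = 10 per period forever once punishment starts.
Gain: 8(1 + δ + … + δ^1); loss: 10·δ^2/(1−δ).
No profitable deviation ⇔ 8(1−δ^2) ≤ 10·δ^2, i.e. δ^2 ≥ 8/(8+10) = 4/9.
Hence δ ≥ (4/9)^(1/2) ≈ 0.667.

0.667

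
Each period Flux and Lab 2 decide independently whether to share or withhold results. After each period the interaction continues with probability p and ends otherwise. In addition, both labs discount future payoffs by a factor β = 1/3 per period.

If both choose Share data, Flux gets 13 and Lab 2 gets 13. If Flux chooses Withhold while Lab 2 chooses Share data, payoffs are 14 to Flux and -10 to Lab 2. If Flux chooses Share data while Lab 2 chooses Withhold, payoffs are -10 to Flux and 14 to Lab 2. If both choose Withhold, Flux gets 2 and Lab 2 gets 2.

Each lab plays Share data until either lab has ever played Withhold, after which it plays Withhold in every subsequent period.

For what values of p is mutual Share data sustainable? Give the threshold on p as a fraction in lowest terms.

1/4

Expected continuation weight on next period's payoff is β·p = 1/3·p, which plays the role of the discount factor.
Cooperation requires 1/3·p ≥ (14−13)/(14−2) = 1/12, hence p ≥ 1/4.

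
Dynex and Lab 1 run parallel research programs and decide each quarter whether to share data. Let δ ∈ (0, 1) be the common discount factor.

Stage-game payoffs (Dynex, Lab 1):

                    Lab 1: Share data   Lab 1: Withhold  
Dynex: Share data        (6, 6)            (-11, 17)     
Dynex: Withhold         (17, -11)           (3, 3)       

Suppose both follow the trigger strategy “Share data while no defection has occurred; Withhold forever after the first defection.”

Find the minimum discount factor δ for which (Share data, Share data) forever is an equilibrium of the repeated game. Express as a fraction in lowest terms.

11/14

One-period gain from deviating is 17 − 6 = 11. The loss is 6 − 3 = 3 in every subsequent period, with present value 3·δ/(1−δ).
Deviation is unprofitable when 3·δ/(1−δ) ≥ 11, i.e. δ/(1−δ) ≥ 11/3.
Equivalently δ ≥ 11/(11+3) = 11/14.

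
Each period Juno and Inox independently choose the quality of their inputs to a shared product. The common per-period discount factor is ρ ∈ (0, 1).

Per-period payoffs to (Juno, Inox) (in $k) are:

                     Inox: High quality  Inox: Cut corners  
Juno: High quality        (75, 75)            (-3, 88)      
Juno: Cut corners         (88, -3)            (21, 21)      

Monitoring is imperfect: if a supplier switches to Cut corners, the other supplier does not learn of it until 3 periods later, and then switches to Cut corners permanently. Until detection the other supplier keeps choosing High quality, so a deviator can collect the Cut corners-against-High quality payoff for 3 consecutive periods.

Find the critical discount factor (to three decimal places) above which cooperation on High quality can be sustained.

The best deviation is to choose Cut corners for all 3 undetected periods, earning 88 each, then 21 forever once detected.
Deviation value: 88(1−ρ^3)/(1−ρ) + 21ρ^3/(1−ρ); cooperation value: 75/(1−ρ).
IC: 75 ≥ 88(1−ρ^3) + 21ρ^3 = 88 − 67ρ^3.
So ρ^3 ≥ 13/67, giving ρ ≥ (13/67)^(1/3) ≈ 0.579.

0.579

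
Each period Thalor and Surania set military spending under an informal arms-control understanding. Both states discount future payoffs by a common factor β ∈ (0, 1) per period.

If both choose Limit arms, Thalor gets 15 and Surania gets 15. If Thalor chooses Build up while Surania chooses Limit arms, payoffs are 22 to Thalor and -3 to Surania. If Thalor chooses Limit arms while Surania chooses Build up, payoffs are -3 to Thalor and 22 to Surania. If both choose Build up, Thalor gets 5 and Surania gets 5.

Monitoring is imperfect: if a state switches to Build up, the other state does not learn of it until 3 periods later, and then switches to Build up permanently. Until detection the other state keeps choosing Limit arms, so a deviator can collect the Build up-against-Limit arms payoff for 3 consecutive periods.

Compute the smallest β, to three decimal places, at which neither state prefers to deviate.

A deviator earns 22 for 3 periods, then 5 forever; cooperating earns 15 forever. Multiplying the IC by (1−β):
15 ≥ 22(1−β^3) + 5β^3, so 17·β^3 ≥ 7 and β^3 ≥ 7/17.
β ≥ (7/17)^(1/3) ≈ 0.744.

0.744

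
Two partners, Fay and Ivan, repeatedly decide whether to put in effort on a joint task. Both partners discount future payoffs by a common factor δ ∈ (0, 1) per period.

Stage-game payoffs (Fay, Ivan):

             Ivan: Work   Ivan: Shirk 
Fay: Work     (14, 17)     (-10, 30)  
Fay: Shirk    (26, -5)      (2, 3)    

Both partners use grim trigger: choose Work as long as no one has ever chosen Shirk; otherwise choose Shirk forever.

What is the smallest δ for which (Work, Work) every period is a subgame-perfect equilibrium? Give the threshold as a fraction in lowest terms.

1/2

For Fay: deviation gain 26−14 = 12, per-period punishment loss 14−2 = 12. IC gives δ ≥ 12/24 = 1/2.
For Ivan: gain 13, loss 14 per period, so δ ≥ 13/27.
The tighter constraint is Fay's, so cooperation needs δ ≥ 1/2.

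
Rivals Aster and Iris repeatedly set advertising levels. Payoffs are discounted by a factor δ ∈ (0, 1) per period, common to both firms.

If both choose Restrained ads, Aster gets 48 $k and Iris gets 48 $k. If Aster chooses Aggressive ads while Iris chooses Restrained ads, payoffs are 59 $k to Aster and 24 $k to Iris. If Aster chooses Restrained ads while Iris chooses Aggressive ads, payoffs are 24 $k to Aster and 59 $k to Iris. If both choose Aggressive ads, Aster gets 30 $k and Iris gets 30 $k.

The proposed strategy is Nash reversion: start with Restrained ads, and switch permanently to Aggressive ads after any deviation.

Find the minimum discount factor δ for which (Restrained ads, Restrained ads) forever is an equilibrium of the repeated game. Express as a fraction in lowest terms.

48/(1−δ) ≥ 59 + 30δ/(1−δ)
48 ≥ 59 − 29δ
δ ≥ 11/29.

11/29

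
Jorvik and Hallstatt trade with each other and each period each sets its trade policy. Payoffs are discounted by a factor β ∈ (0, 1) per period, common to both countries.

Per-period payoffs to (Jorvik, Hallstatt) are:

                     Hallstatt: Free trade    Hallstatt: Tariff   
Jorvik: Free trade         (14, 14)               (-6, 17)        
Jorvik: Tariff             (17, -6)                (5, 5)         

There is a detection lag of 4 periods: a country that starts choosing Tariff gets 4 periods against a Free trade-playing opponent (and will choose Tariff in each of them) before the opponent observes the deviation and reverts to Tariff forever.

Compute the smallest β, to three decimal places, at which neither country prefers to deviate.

0.707

A deviator earns 17 for 4 periods, then 5 forever; cooperating earns 14 forever. Multiplying the IC by (1−β):
14 ≥ 17(1−β^4) + 5β^4, so 12·β^4 ≥ 3 and β^4 ≥ 1/4.
β ≥ (1/4)^(1/4) ≈ 0.707.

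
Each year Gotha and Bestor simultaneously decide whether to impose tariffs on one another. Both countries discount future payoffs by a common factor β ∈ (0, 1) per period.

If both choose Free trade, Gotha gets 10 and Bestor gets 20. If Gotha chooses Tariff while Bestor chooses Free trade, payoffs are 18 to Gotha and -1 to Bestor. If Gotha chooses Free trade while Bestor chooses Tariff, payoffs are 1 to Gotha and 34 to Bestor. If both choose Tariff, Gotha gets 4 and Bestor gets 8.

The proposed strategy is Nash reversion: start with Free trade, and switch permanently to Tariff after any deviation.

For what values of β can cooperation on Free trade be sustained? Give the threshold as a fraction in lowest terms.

4/7

For Gotha: deviation gain 18−10 = 8, per-period punishment loss 10−4 = 6. IC gives β ≥ 8/14 = 4/7.
For Bestor: gain 14, loss 12 per period, so β ≥ 14/26 = 7/13.
The tighter constraint is Gotha's, so cooperation needs β ≥ 4/7.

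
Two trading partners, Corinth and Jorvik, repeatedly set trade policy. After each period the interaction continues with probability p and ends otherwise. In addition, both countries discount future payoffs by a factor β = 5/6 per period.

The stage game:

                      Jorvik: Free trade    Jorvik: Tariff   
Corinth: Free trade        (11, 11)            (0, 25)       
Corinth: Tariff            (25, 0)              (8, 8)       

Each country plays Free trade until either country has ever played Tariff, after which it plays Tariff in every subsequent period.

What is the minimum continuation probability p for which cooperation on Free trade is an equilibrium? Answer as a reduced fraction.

With continuation probability p and discount β, the effective per-period discount factor is βp.
Grim-trigger IC: βp ≥ (25−11)/(25−8) = 14/17.
So p ≥ (14/17)/(5/6) = 84/85.

84/85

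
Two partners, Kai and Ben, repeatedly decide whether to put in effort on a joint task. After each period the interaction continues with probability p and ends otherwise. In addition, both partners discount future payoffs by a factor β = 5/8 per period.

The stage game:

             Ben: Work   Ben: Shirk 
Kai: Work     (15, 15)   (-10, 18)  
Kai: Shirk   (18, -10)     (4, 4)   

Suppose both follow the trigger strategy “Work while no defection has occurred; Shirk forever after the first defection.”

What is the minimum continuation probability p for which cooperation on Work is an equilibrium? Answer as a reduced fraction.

Expected continuation weight on next period's payoff is β·p = 5/8·p, which plays the role of the discount factor.
Cooperation requires 5/8·p ≥ (18−15)/(18−4) = 3/14, hence p ≥ 12/35.

12/35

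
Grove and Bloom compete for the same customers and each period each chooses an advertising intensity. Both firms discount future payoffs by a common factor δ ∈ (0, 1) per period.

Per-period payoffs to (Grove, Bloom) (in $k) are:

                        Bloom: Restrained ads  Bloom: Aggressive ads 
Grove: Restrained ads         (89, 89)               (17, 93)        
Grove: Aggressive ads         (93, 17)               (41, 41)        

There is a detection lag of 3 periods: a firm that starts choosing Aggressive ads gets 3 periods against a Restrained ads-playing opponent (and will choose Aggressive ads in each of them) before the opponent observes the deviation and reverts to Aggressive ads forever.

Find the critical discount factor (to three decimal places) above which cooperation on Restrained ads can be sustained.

The best deviation is to choose Aggressive ads for all 3 undetected periods, earning 93 each, then 41 forever once detected.
Deviation value: 93(1−δ^3)/(1−δ) + 41δ^3/(1−δ); cooperation value: 89/(1−δ).
IC: 89 ≥ 93(1−δ^3) + 41δ^3 = 93 − 52δ^3.
So δ^3 ≥ 4/52 = 1/13, giving δ ≥ (1/13)^(1/3) ≈ 0.425.

0.425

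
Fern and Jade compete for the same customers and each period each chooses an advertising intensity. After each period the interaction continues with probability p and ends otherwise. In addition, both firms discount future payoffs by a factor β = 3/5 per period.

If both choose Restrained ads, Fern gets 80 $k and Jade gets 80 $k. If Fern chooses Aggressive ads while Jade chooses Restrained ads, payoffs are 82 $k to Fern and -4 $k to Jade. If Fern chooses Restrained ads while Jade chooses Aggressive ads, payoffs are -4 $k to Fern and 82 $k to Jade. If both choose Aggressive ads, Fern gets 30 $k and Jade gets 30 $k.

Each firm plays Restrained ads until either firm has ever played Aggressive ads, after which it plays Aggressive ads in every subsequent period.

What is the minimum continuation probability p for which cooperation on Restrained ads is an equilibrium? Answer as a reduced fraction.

With continuation probability p and discount β, the effective per-period discount factor is βp.
Grim-trigger IC: βp ≥ (82−80)/(82−30) = 1/26.
So p ≥ (1/26)/(3/5) = 5/78.

5/78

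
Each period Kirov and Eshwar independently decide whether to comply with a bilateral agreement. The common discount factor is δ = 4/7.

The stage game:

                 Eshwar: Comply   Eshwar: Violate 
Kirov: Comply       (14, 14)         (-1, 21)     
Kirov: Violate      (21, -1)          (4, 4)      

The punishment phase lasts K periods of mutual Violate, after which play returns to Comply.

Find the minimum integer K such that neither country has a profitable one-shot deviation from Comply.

IC: δ(1−δ^K)/(1−δ) ≥ (21−14)/(14−4) = 7/10.
With δ = 4/7: need 1 − δ^K ≥ 7/10·(1−4/7)/(4/7), i.e. δ^K ≤ 0.4750.
Since (4/7)^1 = 0.5714 and (4/7)^2 = 0.3265, the smallest such K is 2.

2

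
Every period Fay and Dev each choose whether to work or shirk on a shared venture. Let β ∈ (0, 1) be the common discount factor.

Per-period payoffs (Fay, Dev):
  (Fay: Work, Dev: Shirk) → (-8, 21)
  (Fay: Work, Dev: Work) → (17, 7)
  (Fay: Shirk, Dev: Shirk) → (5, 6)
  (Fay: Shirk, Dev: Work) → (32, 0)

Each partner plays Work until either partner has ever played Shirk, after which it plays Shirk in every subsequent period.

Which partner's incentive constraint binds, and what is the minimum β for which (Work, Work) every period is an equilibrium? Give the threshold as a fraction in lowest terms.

Dev; β ≥ 14/15

Fay: cooperation gives 17 each period; deviation gives 32 once then 5 forever.
  17/(1−β) ≥ 32 + 5β/(1−β) ⇒ β ≥ 15/27 = 5/9.
Dev: cooperation gives 7 each period; deviation gives 21 once then 6 forever.
  β ≥ 14/15.
Both must hold, so the binding constraint is Dev's: β ≥ 14/15.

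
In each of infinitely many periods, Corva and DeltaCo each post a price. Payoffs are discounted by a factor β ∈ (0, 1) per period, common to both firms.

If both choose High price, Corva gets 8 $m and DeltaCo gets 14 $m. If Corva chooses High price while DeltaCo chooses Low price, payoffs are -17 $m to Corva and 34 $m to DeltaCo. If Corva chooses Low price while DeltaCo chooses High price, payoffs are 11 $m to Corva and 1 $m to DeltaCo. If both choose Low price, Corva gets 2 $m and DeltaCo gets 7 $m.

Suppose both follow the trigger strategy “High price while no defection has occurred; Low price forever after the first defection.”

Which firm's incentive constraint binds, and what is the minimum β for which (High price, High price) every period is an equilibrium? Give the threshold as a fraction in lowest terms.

DeltaCo; β ≥ 20/27

For Corva: deviation gain 11−8 = 3, per-period punishment loss 8−2 = 6. IC gives β ≥ 3/9 = 1/3.
For DeltaCo: gain 20, loss 7 per period, so β ≥ 20/27.
The tighter constraint is DeltaCo's, so cooperation needs β ≥ 20/27.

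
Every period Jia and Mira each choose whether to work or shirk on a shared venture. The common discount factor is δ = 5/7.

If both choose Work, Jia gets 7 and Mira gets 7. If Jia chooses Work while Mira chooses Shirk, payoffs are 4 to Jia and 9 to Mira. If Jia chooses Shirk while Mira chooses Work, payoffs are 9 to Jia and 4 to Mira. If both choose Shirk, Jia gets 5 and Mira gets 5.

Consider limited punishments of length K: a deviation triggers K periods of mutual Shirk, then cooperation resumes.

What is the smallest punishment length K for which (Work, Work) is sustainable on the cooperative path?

Need Σ_{k=1}^{K} δ^k ≥ (9−7)/(7−5) = 1.0000 at δ = 5/7.
At K = 1 the sum is 0.7143 < 1.0000; at K = 2 it is 1.2245 ≥ 1.0000.
So the minimum punishment length is K = 2.

2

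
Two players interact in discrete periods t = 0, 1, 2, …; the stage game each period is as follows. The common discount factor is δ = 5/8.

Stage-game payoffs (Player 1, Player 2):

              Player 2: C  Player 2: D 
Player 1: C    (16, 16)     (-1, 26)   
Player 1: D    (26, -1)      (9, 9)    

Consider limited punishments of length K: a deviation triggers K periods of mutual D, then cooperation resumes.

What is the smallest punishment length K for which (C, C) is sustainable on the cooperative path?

IC: δ(1−δ^K)/(1−δ) ≥ (26−16)/(16−9) = 10/7.
With δ = 5/8: need 1 − δ^K ≥ 10/7·(1−5/8)/(5/8), i.e. δ^K ≤ 0.1429.
Since (5/8)^4 = 0.1526 and (5/8)^5 = 0.0954, the smallest such K is 5.

5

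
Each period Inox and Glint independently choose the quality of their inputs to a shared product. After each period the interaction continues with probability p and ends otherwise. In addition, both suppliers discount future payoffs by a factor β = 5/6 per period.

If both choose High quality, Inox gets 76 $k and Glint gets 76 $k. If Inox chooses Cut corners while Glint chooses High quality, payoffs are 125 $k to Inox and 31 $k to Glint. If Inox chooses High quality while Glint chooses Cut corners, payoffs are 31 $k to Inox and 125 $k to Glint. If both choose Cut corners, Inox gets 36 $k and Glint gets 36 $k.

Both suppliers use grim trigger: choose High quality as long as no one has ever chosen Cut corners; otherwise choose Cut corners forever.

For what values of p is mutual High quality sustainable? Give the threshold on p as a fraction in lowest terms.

294/445

With continuation probability p and discount β, the effective per-period discount factor is βp.
Grim-trigger IC: βp ≥ (125−76)/(125−36) = 49/89.
So p ≥ (49/89)/(5/6) = 294/445.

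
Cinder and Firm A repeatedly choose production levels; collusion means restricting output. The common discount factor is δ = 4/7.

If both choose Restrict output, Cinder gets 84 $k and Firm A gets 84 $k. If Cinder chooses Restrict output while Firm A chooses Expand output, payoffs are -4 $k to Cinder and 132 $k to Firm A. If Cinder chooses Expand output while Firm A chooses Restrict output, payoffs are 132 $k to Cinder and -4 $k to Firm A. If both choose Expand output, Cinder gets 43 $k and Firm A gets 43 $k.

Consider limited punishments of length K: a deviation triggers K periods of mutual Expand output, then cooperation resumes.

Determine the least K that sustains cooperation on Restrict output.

Need Σ_{k=1}^{K} δ^k ≥ (132−84)/(84−43) = 1.1707 at δ = 4/7.
At K = 3 the sum is 1.0845 < 1.1707; at K = 4 it is 1.1912 ≥ 1.1707.
So the minimum punishment length is K = 4.

4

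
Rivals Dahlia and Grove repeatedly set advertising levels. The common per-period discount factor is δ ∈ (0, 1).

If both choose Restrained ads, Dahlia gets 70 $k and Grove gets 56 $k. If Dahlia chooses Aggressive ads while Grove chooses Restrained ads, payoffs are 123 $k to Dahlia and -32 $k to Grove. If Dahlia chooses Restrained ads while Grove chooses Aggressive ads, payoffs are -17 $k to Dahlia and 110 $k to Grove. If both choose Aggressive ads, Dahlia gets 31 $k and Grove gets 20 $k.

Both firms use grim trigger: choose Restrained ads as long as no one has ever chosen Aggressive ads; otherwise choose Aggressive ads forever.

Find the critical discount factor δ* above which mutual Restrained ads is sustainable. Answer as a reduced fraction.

3/5

Dahlia's threshold: (123−70)/(123−31) = 53/92.
Grove's threshold: (110−56)/(110−20) = 3/5.
53/92 < 3/5, so Grove binds and δ* = 3/5.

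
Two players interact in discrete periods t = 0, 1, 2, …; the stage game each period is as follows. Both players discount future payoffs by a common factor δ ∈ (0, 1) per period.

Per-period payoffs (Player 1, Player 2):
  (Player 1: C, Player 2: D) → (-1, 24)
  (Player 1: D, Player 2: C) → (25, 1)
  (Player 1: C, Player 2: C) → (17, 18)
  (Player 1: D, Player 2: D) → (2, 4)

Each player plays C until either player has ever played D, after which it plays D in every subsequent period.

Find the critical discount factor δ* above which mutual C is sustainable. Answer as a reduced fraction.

8/23

For Player 1: deviation gain 25−17 = 8, per-period punishment loss 17−2 = 15. IC gives δ ≥ 8/23.
For Player 2: gain 6, loss 14 per period, so δ ≥ 6/20 = 3/10.
The tighter constraint is Player 1's, so cooperation needs δ ≥ 8/23.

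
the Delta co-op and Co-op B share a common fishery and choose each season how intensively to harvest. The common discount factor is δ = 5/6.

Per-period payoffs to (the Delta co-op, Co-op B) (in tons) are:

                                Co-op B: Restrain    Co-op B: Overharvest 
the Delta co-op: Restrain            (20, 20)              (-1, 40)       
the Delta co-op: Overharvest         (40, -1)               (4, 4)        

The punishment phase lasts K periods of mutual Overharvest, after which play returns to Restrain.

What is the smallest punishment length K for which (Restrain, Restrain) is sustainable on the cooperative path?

2

IC: δ(1−δ^K)/(1−δ) ≥ (40−20)/(20−4) = 5/4.
With δ = 5/6: need 1 − δ^K ≥ 5/4·(1−5/6)/(5/6), i.e. δ^K ≤ 0.7500.
Since (5/6)^1 = 0.8333 and (5/6)^2 = 0.6944, the smallest such K is 2.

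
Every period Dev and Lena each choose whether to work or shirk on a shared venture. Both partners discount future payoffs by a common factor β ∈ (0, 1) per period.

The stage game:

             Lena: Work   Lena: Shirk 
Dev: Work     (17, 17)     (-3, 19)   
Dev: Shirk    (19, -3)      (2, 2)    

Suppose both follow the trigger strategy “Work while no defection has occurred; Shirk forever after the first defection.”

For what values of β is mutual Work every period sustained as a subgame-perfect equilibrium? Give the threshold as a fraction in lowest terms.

One-period gain from deviating is 19 − 17 = 2. The loss is 17 − 2 = 15 in every subsequent period, with present value 15·β/(1−β).
Deviation is unprofitable when 15·β/(1−β) ≥ 2, i.e. β/(1−β) ≥ 2/15.
Equivalently β ≥ 2/(2+15) = 2/17.

2/17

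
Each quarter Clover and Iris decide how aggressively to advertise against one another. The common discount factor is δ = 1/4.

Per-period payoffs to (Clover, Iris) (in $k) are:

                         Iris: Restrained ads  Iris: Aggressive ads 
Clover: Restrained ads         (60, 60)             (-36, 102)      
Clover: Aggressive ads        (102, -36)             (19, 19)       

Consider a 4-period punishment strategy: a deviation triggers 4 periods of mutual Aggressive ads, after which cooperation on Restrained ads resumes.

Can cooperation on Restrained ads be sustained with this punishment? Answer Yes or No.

No

Comparing payoff streams over the 5 periods until play realigns: cooperate → 60(1+δ+…+δ^4); deviate → 102 + 19(δ+…+δ^4).
Cooperation is sustained iff (60−19)(δ+…+δ^4) ≥ 102−60.
δ+…+δ^4 = 1/4·(1−(1/4)^4)/(1−1/4) = 0.3320, and (102−60)/(60−19) = 1.0244.
0.3320 < 1.0244, so cooperation is not sustainable.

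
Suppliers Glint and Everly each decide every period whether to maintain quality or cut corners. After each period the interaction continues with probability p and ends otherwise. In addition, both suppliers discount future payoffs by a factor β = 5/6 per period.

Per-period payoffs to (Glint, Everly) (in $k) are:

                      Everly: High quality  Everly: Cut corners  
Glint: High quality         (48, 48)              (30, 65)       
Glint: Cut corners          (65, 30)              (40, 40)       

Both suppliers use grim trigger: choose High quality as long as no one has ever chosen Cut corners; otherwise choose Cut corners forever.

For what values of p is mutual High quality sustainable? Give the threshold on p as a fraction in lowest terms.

Expected continuation weight on next period's payoff is β·p = 5/6·p, which plays the role of the discount factor.
Cooperation requires 5/6·p ≥ (65−48)/(65−40) = 17/25, hence p ≥ 102/125.

102/125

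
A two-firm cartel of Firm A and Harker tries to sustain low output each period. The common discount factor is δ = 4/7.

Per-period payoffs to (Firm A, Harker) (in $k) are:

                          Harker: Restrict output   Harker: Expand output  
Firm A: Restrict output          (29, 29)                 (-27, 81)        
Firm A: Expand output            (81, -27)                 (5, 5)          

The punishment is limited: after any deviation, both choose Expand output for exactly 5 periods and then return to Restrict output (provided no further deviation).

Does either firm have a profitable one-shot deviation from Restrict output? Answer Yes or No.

IC: δ+…+δ^5 ≥ (81−29)/(29−5) = 13/6.
At δ = 4/7: partial sum = 1.2521 < 2.1667. Cooperation not sustainable.

Yes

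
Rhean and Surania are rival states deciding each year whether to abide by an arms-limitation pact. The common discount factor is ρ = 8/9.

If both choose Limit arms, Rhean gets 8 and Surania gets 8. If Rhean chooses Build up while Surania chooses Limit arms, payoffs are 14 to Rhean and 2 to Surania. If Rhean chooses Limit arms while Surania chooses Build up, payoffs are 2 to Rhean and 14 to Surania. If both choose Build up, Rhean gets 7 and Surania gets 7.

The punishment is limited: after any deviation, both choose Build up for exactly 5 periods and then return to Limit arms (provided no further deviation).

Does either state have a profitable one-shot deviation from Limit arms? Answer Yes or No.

A one-shot deviation gives 14 now, then 7 for 5 periods, then back to 8.
Gain from deviating: (14−8) today; loss: (8−7) in each of the next 5 periods.
No-deviation condition: (8−7)(ρ+…+ρ^5) ≥ 14−8, i.e. ρ+…+ρ^5 ≥ 6.
At ρ = 8/9: ρ+…+ρ^5 = 3.5606 < 6.0000.
So cooperation is not sustainable.

Yes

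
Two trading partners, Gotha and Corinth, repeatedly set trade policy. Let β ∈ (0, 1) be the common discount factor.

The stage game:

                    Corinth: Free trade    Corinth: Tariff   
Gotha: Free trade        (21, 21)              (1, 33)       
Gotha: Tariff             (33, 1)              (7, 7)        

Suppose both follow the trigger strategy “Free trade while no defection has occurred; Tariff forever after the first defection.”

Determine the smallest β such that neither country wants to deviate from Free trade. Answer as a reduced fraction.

21/(1−β) ≥ 33 + 7β/(1−β)
21 ≥ 33 − 26β
β ≥ 12/26 = 6/13.

6/13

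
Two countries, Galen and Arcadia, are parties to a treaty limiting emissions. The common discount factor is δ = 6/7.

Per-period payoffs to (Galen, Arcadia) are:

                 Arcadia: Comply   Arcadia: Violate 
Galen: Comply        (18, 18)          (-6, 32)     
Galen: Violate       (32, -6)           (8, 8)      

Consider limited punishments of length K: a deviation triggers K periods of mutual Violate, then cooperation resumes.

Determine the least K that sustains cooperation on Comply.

2

IC: δ(1−δ^K)/(1−δ) ≥ (32−18)/(18−8) = 7/5.
With δ = 6/7: need 1 − δ^K ≥ 7/5·(1−6/7)/(6/7), i.e. δ^K ≤ 0.7667.
Since (6/7)^1 = 0.8571 and (6/7)^2 = 0.7347, the smallest such K is 2.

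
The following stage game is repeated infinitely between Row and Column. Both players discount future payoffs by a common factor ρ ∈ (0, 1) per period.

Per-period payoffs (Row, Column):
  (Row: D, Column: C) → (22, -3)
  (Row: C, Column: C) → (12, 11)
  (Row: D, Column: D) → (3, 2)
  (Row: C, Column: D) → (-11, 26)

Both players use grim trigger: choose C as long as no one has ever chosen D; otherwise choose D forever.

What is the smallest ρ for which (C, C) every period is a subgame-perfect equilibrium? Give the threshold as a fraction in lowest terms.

5/8

For Row: deviation gain 22−12 = 10, per-period punishment loss 12−3 = 9. IC gives ρ ≥ 10/19.
For Column: gain 15, loss 9 per period, so ρ ≥ 15/24 = 5/8.
The tighter constraint is Column's, so cooperation needs ρ ≥ 5/8.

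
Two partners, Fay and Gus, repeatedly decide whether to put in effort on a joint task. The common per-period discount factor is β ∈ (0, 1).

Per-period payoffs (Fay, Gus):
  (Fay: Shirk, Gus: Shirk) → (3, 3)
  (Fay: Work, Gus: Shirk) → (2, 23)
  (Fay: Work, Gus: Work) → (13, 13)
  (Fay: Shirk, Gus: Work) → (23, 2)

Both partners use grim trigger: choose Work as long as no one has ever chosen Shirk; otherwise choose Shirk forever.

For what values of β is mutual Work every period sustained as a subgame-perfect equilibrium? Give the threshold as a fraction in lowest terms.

1/2

13/(1−β) ≥ 23 + 3β/(1−β)
13 ≥ 23 − 20β
β ≥ 10/20 = 1/2.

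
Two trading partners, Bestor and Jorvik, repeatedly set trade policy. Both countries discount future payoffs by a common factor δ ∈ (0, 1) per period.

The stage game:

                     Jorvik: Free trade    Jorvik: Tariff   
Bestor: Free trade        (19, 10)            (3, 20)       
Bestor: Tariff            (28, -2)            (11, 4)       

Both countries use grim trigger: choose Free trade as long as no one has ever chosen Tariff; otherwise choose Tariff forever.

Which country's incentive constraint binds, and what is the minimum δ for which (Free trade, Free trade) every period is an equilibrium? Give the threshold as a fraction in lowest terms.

Jorvik; δ ≥ 5/8

Bestor's threshold: (28−19)/(28−11) = 9/17.
Jorvik's threshold: (20−10)/(20−4) = 5/8.
9/17 < 5/8, so Jorvik binds and δ* = 5/8.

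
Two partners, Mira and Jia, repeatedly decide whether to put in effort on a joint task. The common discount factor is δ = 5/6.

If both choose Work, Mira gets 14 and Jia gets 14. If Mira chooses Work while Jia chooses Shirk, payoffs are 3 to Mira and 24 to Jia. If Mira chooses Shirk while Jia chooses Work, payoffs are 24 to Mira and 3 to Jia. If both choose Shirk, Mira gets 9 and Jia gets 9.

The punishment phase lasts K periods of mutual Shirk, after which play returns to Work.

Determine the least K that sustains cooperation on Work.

3

IC: δ(1−δ^K)/(1−δ) ≥ (24−14)/(14−9) = 2.
With δ = 5/6: need 1 − δ^K ≥ 2·(1−5/6)/(5/6), i.e. δ^K ≤ 0.6000.
Since (5/6)^2 = 0.6944 and (5/6)^3 = 0.5787, the smallest such K is 3.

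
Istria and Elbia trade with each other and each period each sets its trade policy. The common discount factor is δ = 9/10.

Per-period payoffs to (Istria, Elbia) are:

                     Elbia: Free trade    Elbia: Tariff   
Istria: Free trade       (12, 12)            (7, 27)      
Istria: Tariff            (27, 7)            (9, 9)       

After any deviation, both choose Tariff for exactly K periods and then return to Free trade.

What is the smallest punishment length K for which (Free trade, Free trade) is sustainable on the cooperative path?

No profitable deviation requires (12−9)(δ+…+δ^K) ≥ 27−12, i.e. δ+…+δ^K ≥ 5 ≈ 5.0000.
With δ = 9/10, the partial sums are K=1: 0.9000, K=2: 1.7100, …, K=6: 4.2170, K=7: 4.6953, K=8: 5.1258.
K = 8 is the first length at which the sum reaches 5.0000.

8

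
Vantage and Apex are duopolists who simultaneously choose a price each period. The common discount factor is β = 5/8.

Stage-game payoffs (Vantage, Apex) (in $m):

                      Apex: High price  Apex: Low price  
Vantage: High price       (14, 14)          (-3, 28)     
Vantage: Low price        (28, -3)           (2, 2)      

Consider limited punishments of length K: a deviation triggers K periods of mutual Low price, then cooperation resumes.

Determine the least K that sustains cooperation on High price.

3

Need Σ_{k=1}^{K} β^k ≥ (28−14)/(14−2) = 1.1667 at β = 5/8.
At K = 2 the sum is 1.0156 < 1.1667; at K = 3 it is 1.2598 ≥ 1.1667.
So the minimum punishment length is K = 3.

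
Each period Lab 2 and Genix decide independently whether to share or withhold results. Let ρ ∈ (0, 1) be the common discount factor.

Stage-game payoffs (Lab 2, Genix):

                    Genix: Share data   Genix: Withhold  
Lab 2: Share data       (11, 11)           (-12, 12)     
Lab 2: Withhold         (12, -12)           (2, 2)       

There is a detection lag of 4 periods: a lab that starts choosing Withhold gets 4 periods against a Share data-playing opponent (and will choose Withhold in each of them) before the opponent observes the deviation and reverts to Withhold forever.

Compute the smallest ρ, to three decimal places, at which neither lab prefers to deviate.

0.562

The best deviation is to choose Withhold for all 4 undetected periods, earning 12 each, then 2 forever once detected.
Deviation value: 12(1−ρ^4)/(1−ρ) + 2ρ^4/(1−ρ); cooperation value: 11/(1−ρ).
IC: 11 ≥ 12(1−ρ^4) + 2ρ^4 = 12 − 10ρ^4.
So ρ^4 ≥ 1/10, giving ρ ≥ (1/10)^(1/4) ≈ 0.562.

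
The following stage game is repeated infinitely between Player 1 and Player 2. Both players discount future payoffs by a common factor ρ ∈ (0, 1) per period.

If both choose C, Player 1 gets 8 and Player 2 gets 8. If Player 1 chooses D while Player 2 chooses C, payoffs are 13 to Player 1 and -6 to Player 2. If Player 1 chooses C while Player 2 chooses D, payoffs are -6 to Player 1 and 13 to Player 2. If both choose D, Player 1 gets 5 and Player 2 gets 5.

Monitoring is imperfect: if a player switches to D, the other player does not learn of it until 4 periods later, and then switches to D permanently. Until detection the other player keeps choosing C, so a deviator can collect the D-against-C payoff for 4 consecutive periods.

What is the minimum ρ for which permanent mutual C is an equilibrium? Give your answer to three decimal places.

0.889

Deviating for the 4 undetected periods gains 13−8 = 5 per period over cooperation, then loses 8−5 = 3 per period forever once punishment starts.
Gain: 5(1 + ρ + … + ρ^3); loss: 3·ρ^4/(1−ρ).
No profitable deviation ⇔ 5(1−ρ^4) ≤ 3·ρ^4, i.e. ρ^4 ≥ 5/(5+3) = 5/8.
Hence ρ ≥ (5/8)^(1/4) ≈ 0.889.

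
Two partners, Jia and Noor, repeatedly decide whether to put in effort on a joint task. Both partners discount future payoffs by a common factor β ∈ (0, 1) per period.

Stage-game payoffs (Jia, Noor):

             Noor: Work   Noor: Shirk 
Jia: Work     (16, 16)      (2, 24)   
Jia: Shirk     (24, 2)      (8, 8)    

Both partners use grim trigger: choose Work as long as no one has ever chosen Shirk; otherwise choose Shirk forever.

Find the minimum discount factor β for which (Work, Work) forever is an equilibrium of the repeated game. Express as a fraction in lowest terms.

Cooperation forever yields 16 each period: 16/(1−β).
Deviating yields 24 once, then 8 forever: 24 + 8β/(1−β).
No profitable deviation requires 16/(1−β) ≥ 24 + 8β/(1−β).
Multiplying by (1−β): 16 ≥ 24(1−β) + 8β = 24 − 16β.
So 16β ≥ 8, i.e. β ≥ 8/16 = 1/2.

1/2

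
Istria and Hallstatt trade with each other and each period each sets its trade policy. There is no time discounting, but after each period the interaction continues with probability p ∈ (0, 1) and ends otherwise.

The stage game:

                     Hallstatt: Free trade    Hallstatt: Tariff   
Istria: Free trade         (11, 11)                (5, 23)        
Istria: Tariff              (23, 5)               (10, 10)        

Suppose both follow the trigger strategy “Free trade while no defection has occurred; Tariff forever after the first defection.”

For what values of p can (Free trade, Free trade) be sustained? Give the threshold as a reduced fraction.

With no time discounting, the continuation probability p plays the role of the discount factor.
Grim-trigger IC: 11/(1−p) ≥ 23 + 10p/(1−p) ⇒ p ≥ (23−11)/(23−10) = 12/13.

12/13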